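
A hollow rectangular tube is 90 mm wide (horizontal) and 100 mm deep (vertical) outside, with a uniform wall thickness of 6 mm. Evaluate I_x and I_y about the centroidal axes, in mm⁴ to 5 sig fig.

I_x ≈ 3.0704 × 10⁶ mm⁴, I_y ≈ 2.5950 × 10⁶ mm⁴

Break the section into simple shapes (no overlaps), measuring from the bottom-left corner of the bounding box.
Outer rectangle: 90 × 100, A = 9 000 mm², y = 50 mm, Ī = 7 500 000 mm⁴.
Inner void (subtracted): 78 × 88, A = 6 864 mm², y = 50 mm, Ī = 4 429 568 mm⁴.
By symmetry the centroid is at mid-height, ȳ = 50 mm.
All pieces are centred on the centroidal x-axis, so I = ΣĪ (holes subtracted) = 3 070 432 mm⁴.
Repeating about the centroidal y-axis gives I_y = 2 594 952 mm⁴.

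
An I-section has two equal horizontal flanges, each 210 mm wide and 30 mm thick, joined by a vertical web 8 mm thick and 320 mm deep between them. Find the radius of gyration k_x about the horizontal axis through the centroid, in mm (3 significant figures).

k_x ≈ 164 mm

Decompose the section into non-overlapping parts with the origin at the bottom-left of its bounding rectangle.
Bottom flange: 210 × 30, A = 6 300 mm², y = 15 mm, Ī = 472 500 mm⁴.
Web: 8 × 320, A = 2 560 mm², y = 190 mm, Ī = 21 845 333 mm⁴.
Top flange: 210 × 30, A = 6 300 mm², y = 365 mm, Ī = 472 500 mm⁴.
By symmetry the centroid is at mid-height, ȳ = 190 mm.
Transfer each piece to the horizontal axis through the centroid using Ī + A·d² with d = y − 190:
  bottom flange: d = -175 mm → contributes +193 410 000 mm⁴
  web: d = 0 mm → contributes +21 845 333 mm⁴
  top flange: d = 175 mm → contributes +193 410 000 mm⁴
Total I = 408 665 333 mm⁴.
Radius of gyration: k = √(I/A) = √(408 665 333 / 15 160) = 164.19 mm.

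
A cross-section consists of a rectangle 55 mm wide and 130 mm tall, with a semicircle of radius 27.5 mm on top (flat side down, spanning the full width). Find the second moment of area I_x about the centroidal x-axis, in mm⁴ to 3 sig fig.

I_x ≈ 1.61 × 10⁷ mm⁴

Break the section into simple shapes (no overlaps), measuring from the bottom-left corner of the bounding box.
Rectangular body: 55 × 130, A = 7 150 mm², y = 65 mm, Ī = 10 069 583 mm⁴.
Semicircular cap: semicircle r = 27.5, A = 1187.9 mm², y = 141.67 mm, Ī = 62 772 mm⁴.
Centroid: ȳ = ΣA·y / ΣA = 75.923 mm.
Transfer each piece to the centroidal x-axis using Ī + A·d² with d = y − 75.923:
  rectangular body: d = -10.923 mm → contributes +10 922 739 mm⁴
  semicircular cap: d = 65.748 mm → contributes +5 197 870 mm⁴
Total I = 16 120 609 mm⁴.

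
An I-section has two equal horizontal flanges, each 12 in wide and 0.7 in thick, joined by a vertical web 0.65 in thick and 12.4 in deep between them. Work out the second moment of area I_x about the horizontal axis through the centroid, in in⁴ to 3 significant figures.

Break the section into simple shapes (no overlaps), measuring from the bottom-left corner of the bounding box.
Bottom flange: 12 × 0.7, A = 8.4 in², y = 0.35 in, Ī = 0.343 in⁴.
Web: 0.65 × 12.4, A = 8.06 in², y = 6.9 in, Ī = 103.28 in⁴.
Top flange: 12 × 0.7, A = 8.4 in², y = 13.45 in, Ī = 0.343 in⁴.
By symmetry the centroid is at mid-height, ȳ = 6.9 in.
Transfer each piece to the horizontal axis through the centroid using Ī + A·d² with d = y − 6.9:
  bottom flange: d = -6.55 in → contributes +360.72 in⁴
  web: d = 0 in → contributes +103.28 in⁴
  top flange: d = 6.55 in → contributes +360.72 in⁴
Total I = 824.72 in⁴.

I_x ≈ 825 in⁴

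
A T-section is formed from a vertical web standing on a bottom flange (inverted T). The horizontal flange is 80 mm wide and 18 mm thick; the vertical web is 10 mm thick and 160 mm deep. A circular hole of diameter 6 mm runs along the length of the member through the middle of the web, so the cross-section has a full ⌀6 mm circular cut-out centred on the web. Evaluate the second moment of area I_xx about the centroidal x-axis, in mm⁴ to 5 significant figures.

Decompose the section into non-overlapping parts with the origin at the bottom-left of its bounding rectangle.
Flange: 80 × 18, A = 1 440 mm², y = 9 mm, Ī = 38 880 mm⁴.
Web: 10 × 160, A = 1 600 mm², y = 98 mm, Ī = 3 413 333 mm⁴.
Hole (subtracted): ⌀6, A = 28.27433 mm², y = 98 mm, Ī = 63.61725 mm⁴.
Centroid: ȳ = ΣA·y / ΣA = 55.44632 mm.
Transfer each piece to the centroidal x-axis using Ī + A·d² with d = y − 55.44632:
  flange: d = -46.44632 mm → contributes +3 145 336 mm⁴
  web: d = 42.55368 mm → contributes +6 310 638 mm⁴
  hole: d = 42.55368 mm → contributes −51263.22 mm⁴
Total I = 9 404 711 mm⁴.

I_xx ≈ 9.4047 × 10⁶ mm⁴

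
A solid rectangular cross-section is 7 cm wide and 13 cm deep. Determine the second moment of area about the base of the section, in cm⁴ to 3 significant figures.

I_base ≈ 5130 cm⁴

The section: 7 × 13, A = 91 cm², y = 6.5 cm, Ī = 1281.6 cm⁴.
Transfer it to the base of the section using Ī + A·d² with d = y − 0:
  the section: d = 6.5 cm → contributes +5126.3 cm⁴
Total I = 5126.3 cm⁴.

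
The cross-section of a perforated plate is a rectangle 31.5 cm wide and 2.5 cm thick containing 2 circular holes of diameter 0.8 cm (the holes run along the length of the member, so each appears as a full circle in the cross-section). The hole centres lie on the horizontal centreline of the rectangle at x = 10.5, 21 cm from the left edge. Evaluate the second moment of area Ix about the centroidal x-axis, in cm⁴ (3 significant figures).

Split into non-overlapping primitives; take the origin at the lower-left of the bounding box.
Plate: 31.5 × 2.5, A = 78.75 cm², y = 1.25 cm, Ī = 41.016 cm⁴.
Hole 1 (subtracted): ⌀0.8, A = 0.50265 cm², y = 1.25 cm, Ī = 0.020106 cm⁴.
Hole 2 (subtracted): ⌀0.8, A = 0.50265 cm², y = 1.25 cm, Ī = 0.020106 cm⁴.
By symmetry the centroid is at mid-height, ȳ = 1.25 cm.
All pieces are centred on the centroidal x-axis, so I = ΣĪ (holes subtracted) = 40.975 cm⁴.

Ix ≈ 41.0 cm⁴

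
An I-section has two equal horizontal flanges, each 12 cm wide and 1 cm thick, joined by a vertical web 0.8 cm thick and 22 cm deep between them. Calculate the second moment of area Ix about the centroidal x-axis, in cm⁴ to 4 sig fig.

Treat the section as a set of non-overlapping primitives; coordinates are from the bounding-box lower-left.
Bottom flange: 12 × 1, A = 12 cm², y = 0.5 cm, Ī = 1 cm⁴.
Web: 0.8 × 22, A = 17.6 cm², y = 12 cm, Ī = 709.867 cm⁴.
Top flange: 12 × 1, A = 12 cm², y = 23.5 cm, Ī = 1 cm⁴.
By symmetry the centroid is at mid-height, ȳ = 12 cm.
Transfer each piece to the centroidal x-axis using Ī + A·d² with d = y − 12:
  bottom flange: d = -11.5 cm → contributes +1 588 cm⁴
  web: d = 0 cm → contributes +709.867 cm⁴
  top flange: d = 11.5 cm → contributes +1 588 cm⁴
Total I = 3885.87 cm⁴.

Ix ≈ 3886 cm⁴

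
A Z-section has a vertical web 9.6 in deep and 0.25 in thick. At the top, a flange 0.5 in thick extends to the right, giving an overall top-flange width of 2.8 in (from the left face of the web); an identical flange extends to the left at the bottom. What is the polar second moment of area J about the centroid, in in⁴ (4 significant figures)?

Break the section into simple shapes (no overlaps), measuring from the bottom-left corner of the bounding box.
Web: 0.25 × 9.6, A = 2.4 in², y = 4.8 in, Ī = 18.432 in⁴.
Top flange (beyond web): 2.55 × 0.5, A = 1.275 in², y = 9.35 in, Ī = 0.0265625 in⁴.
Bottom flange (beyond web): 2.55 × 0.5, A = 1.275 in², y = 0.25 in, Ī = 0.0265625 in⁴.
Centroid: ȳ = ΣA·y / ΣA = 4.8 in.
Transfer each piece to the centroidal x-axis using Ī + A·d² with d = y − 4.8:
  web: d = 0 in → contributes +18.432 in⁴
  top flange (beyond web): d = 4.55 in → contributes +26.4223 in⁴
  bottom flange (beyond web): d = -4.55 in → contributes +26.4223 in⁴
Total I = 71.2765 in⁴.
For the y-axis: x̄ = 2.675 in.
Repeating about the centroidal y-axis gives I_y = 6.39228 in⁴.
Polar second moment: J = I_x + I_y = 77.6688 in⁴.

J ≈ 77.67 in⁴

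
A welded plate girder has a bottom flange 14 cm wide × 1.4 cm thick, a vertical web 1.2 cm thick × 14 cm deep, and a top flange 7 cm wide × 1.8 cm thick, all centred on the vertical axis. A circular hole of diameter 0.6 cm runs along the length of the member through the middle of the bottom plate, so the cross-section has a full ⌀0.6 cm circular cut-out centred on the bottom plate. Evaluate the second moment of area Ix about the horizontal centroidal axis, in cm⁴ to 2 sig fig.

Decompose the section into non-overlapping parts with the origin at the bottom-left of its bounding rectangle.
Bottom plate: 14 × 1.4, A = 19.6 cm², y = 0.7 cm, Ī = 3.201 cm⁴.
Web plate: 1.2 × 14, A = 16.8 cm², y = 8.4 cm, Ī = 274.4 cm⁴.
Top plate: 7 × 1.8, A = 12.6 cm², y = 16.3 cm, Ī = 3.402 cm⁴.
Hole (subtracted): ⌀0.6, A = 0.2827 cm², y = 0.7 cm, Ī = 0.006362 cm⁴.
Centroid: ȳ = ΣA·y / ΣA = 7.39 cm.
Transfer each piece to the horizontal centroidal axis using Ī + A·d² with d = y − 7.39:
  bottom plate: d = -6.69 cm → contributes +880.4 cm⁴
  web plate: d = 1.01 cm → contributes +291.5 cm⁴
  top plate: d = 8.91 cm → contributes +1 004 cm⁴
  hole: d = -6.69 cm → contributes −12.66 cm⁴
Total I = 2 163 cm⁴.

Ix ≈ 2200 cm⁴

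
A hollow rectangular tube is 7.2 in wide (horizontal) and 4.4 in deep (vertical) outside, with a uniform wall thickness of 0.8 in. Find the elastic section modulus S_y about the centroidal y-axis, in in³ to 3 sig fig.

Treat the section as a set of non-overlapping primitives; coordinates are from the bounding-box lower-left.
Outer rectangle: 7.2 × 4.4, A = 31.68 in², x = 3.6 in, Ī = 136.86 in⁴.
Inner void (subtracted): 5.6 × 2.8, A = 15.68 in², x = 3.6 in, Ī = 40.977 in⁴.
By symmetry the centroid is at mid-width, x̄ = 3.6 in.
All pieces are centred on the centroidal y-axis, so I = ΣĪ (holes subtracted) = 95.881 in⁴.
Extreme fibre distance c = 3.6 in; S = I/c = 26.633 in³.

S_y ≈ 26.6 in³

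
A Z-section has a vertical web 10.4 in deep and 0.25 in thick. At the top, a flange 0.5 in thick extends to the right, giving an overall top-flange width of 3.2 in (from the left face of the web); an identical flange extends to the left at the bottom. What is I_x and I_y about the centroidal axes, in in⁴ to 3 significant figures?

I_x ≈ 95.8 in⁴, I_y ≈ 9.70 in⁴

Break the section into simple shapes (no overlaps), measuring from the bottom-left corner of the bounding box.
Web: 0.25 × 10.4, A = 2.6 in², y = 5.2 in, Ī = 23.435 in⁴.
Top flange (beyond web): 2.95 × 0.5, A = 1.475 in², y = 10.15 in, Ī = 0.030729 in⁴.
Bottom flange (beyond web): 2.95 × 0.5, A = 1.475 in², y = 0.25 in, Ī = 0.030729 in⁴.
Centroid: ȳ = ΣA·y / ΣA = 5.2 in.
Transfer each piece to the centroidal x-axis using Ī + A·d² with d = y − 5.2:
  web: d = 0 in → contributes +23.435 in⁴
  top flange (beyond web): d = 4.95 in → contributes +36.172 in⁴
  bottom flange (beyond web): d = -4.95 in → contributes +36.172 in⁴
Total I = 95.779 in⁴.
For the y-axis: x̄ = 3.075 in.
Repeating about the centroidal y-axis gives I_y = 9.7049 in⁴.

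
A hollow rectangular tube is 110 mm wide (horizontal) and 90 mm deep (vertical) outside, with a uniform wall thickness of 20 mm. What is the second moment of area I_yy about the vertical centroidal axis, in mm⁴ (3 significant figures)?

I_yy ≈ 8.55 × 10⁶ mm⁴

Treat the section as a set of non-overlapping primitives; coordinates are from the bounding-box lower-left.
Outer rectangle: 110 × 90, A = 9 900 mm², x = 55 mm, Ī = 9 982 500 mm⁴.
Inner void (subtracted): 70 × 50, A = 3 500 mm², x = 55 mm, Ī = 1 429 167 mm⁴.
By symmetry the centroid is at mid-width, x̄ = 55 mm.
All pieces are centred on the vertical centroidal axis, so I = ΣĪ (holes subtracted) = 8 553 333 mm⁴.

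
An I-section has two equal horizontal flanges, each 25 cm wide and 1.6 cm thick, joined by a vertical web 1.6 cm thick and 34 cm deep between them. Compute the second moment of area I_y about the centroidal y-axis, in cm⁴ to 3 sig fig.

Decompose the section into non-overlapping parts with the origin at the bottom-left of its bounding rectangle.
Bottom flange: 25 × 1.6, A = 40 cm², x = 12.5 cm, Ī = 2083.3 cm⁴.
Web: 1.6 × 34, A = 54.4 cm², x = 12.5 cm, Ī = 11.605 cm⁴.
Top flange: 25 × 1.6, A = 40 cm², x = 12.5 cm, Ī = 2083.3 cm⁴.
By symmetry the centroid is at mid-width, x̄ = 12.5 cm.
All pieces are centred on the centroidal y-axis, so I = ΣĪ = 4178.3 cm⁴.

I_y ≈ 4180 cm⁴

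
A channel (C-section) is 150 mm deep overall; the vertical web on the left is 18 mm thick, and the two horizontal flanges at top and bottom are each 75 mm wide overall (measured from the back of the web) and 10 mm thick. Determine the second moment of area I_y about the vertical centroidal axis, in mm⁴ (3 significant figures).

I_y ≈ 1.51 × 10⁶ mm⁴

Split into non-overlapping primitives; take the origin at the lower-left of the bounding box.
Web: 18 × 150, A = 2 700 mm², x = 9 mm, Ī = 72 900 mm⁴.
Top flange (beyond web): 57 × 10, A = 570 mm², x = 46.5 mm, Ī = 154 328 mm⁴.
Bottom flange (beyond web): 57 × 10, A = 570 mm², x = 46.5 mm, Ī = 154 328 mm⁴.
Centroid: x̄ = ΣA·x / ΣA = 20.133 mm.
Transfer each piece to the vertical centroidal axis using Ī + A·d² with d = x − 20.133:
  web: d = -11.133 mm → contributes +407 537 mm⁴
  top flange (beyond web): d = 26.367 mm → contributes +550 608 mm⁴
  bottom flange (beyond web): d = 26.367 mm → contributes +550 608 mm⁴
Total I = 1 508 752 mm⁴.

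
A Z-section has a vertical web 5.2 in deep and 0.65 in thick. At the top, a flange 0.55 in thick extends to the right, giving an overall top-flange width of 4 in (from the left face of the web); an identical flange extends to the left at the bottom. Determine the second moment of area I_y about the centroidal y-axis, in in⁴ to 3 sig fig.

I_y ≈ 18.3 in⁴

Split into non-overlapping primitives; take the origin at the lower-left of the bounding box.
Web: 0.65 × 5.2, A = 3.38 in², x = 3.675 in, Ī = 0.119 in⁴.
Top flange (beyond web): 3.35 × 0.55, A = 1.8425 in², x = 5.675 in, Ī = 1.7231 in⁴.
Bottom flange (beyond web): 3.35 × 0.55, A = 1.8425 in², x = 1.675 in, Ī = 1.7231 in⁴.
Centroid: x̄ = ΣA·x / ΣA = 3.675 in.
Transfer each piece to the centroidal y-axis using Ī + A·d² with d = x − 3.675:
  web: d = 0 in → contributes +0.119 in⁴
  top flange (beyond web): d = 2 in → contributes +9.0931 in⁴
  bottom flange (beyond web): d = -2 in → contributes +9.0931 in⁴
Total I = 18.305 in⁴.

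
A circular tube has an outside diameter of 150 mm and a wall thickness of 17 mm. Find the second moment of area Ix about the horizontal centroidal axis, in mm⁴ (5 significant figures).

Ix ≈ 1.5963 × 10⁷ mm⁴

Split into non-overlapping primitives; take the origin at the lower-left of the bounding box.
Outer circle: ⌀150, A = 17671.46 mm², y = 75 mm, Ī = 24 850 489 mm⁴.
Bore (subtracted): ⌀116, A = 10568.32 mm², y = 75 mm, Ī = 8 887 955 mm⁴.
By symmetry the centroid is at mid-height, ȳ = 75 mm.
All pieces are centred on the horizontal centroidal axis, so I = ΣĪ (holes subtracted) = 15 962 534 mm⁴.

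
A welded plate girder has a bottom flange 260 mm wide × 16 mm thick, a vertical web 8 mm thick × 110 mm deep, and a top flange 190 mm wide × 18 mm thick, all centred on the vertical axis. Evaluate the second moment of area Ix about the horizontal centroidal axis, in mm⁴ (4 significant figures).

Ix ≈ 3.137 × 10⁷ mm⁴

Break the section into simple shapes (no overlaps), measuring from the bottom-left corner of the bounding box.
Bottom plate: 260 × 16, A = 4 160 mm², y = 8 mm, Ī = 88746.7 mm⁴.
Web plate: 8 × 110, A = 880 mm², y = 71 mm, Ī = 887 333 mm⁴.
Top plate: 190 × 18, A = 3 420 mm², y = 135 mm, Ī = 92 340 mm⁴.
Centroid: ȳ = ΣA·y / ΣA = 65.8936 mm.
Transfer each piece to the horizontal centroidal axis using Ī + A·d² with d = y − 65.8936:
  bottom plate: d = -57.8936 mm → contributes +14 031 698 mm⁴
  web plate: d = 5.10638 mm → contributes +910 279 mm⁴
  top plate: d = 69.1064 mm → contributes +16 425 207 mm⁴
Total I = 31 367 184 mm⁴.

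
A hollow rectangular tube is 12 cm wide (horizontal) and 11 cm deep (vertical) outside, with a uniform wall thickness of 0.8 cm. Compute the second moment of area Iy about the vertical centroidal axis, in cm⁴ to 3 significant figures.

Treat the section as a set of non-overlapping primitives; coordinates are from the bounding-box lower-left.
Outer rectangle: 12 × 11, A = 132 cm², x = 6 cm, Ī = 1 584 cm⁴.
Inner void (subtracted): 10.4 × 9.4, A = 97.76 cm², x = 6 cm, Ī = 881.14 cm⁴.
By symmetry the centroid is at mid-width, x̄ = 6 cm.
All pieces are centred on the vertical centroidal axis, so I = ΣĪ (holes subtracted) = 702.86 cm⁴.

Iy ≈ 703 cm⁴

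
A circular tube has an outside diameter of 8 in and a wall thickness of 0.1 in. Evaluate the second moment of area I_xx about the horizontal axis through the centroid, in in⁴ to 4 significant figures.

I_xx ≈ 19.36 in⁴

Split into non-overlapping primitives; take the origin at the lower-left of the bounding box.
Outer circle: ⌀8, A = 50.2655 in², y = 4 in, Ī = 201.062 in⁴.
Bore (subtracted): ⌀7.8, A = 47.7836 in², y = 4 in, Ī = 181.697 in⁴.
By symmetry the centroid is at mid-height, ȳ = 4 in.
All pieces are centred on the horizontal axis through the centroid, so I = ΣĪ (holes subtracted) = 19.3647 in⁴.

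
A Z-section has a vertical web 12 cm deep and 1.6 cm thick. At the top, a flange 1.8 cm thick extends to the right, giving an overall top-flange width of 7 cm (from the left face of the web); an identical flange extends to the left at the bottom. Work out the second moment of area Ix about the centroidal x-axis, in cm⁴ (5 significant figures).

Ix ≈ 741.28 cm⁴

Break the section into simple shapes (no overlaps), measuring from the bottom-left corner of the bounding box.
Web: 1.6 × 12, A = 19.2 cm², y = 6 cm, Ī = 230.4 cm⁴.
Top flange (beyond web): 5.4 × 1.8, A = 9.72 cm², y = 11.1 cm, Ī = 2.6244 cm⁴.
Bottom flange (beyond web): 5.4 × 1.8, A = 9.72 cm², y = 0.9 cm, Ī = 2.6244 cm⁴.
Centroid: ȳ = ΣA·y / ΣA = 6 cm.
Transfer each piece to the centroidal x-axis using Ī + A·d² with d = y − 6:
  web: d = 0 cm → contributes +230.4 cm⁴
  top flange (beyond web): d = 5.1 cm → contributes +255.4416 cm⁴
  bottom flange (beyond web): d = -5.1 cm → contributes +255.4416 cm⁴
Total I = 741.2832 cm⁴.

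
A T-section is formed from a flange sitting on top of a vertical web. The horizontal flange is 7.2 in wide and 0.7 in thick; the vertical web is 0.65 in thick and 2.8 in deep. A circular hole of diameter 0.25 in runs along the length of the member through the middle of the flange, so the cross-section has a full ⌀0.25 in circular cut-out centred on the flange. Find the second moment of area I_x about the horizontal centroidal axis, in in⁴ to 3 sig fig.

Treat the section as a set of non-overlapping primitives; coordinates are from the bounding-box lower-left.
Flange: 7.2 × 0.7, A = 5.04 in², y = 3.15 in, Ī = 0.2058 in⁴.
Web: 0.65 × 2.8, A = 1.82 in², y = 1.4 in, Ī = 1.1891 in⁴.
Hole (subtracted): ⌀0.25, A = 0.049087 in², y = 3.15 in, Ī = 0.00019175 in⁴.
Centroid: ȳ = ΣA·y / ΣA = 2.6824 in.
Transfer each piece to the horizontal centroidal axis using Ī + A·d² with d = y − 2.6824:
  flange: d = 0.46763 in → contributes +1.3079 in⁴
  web: d = -1.2824 in → contributes +4.182 in⁴
  hole: d = 0.46763 in → contributes −0.010926 in⁴
Total I = 5.479 in⁴.

I_x ≈ 5.48 in⁴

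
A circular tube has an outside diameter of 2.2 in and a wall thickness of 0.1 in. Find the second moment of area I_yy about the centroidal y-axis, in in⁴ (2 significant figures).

Split into non-overlapping primitives; take the origin at the lower-left of the bounding box.
Outer circle: ⌀2.2, A = 3.801 in², x = 1.1 in, Ī = 1.15 in⁴.
Bore (subtracted): ⌀2, A = 3.142 in², x = 1.1 in, Ī = 0.7854 in⁴.
By symmetry the centroid is at mid-width, x̄ = 1.1 in.
All pieces are centred on the centroidal y-axis, so I = ΣĪ (holes subtracted) = 0.3645 in⁴.

I_yy ≈ 0.36 in⁴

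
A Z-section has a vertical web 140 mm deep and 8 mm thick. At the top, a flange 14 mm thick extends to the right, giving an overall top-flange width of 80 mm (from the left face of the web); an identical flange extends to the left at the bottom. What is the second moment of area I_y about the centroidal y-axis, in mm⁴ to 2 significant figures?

I_y ≈ 4.1 × 10⁶ mm⁴

Split into non-overlapping primitives; take the origin at the lower-left of the bounding box.
Web: 8 × 140, A = 1 120 mm², x = 76 mm, Ī = 5 973 mm⁴.
Top flange (beyond web): 72 × 14, A = 1 008 mm², x = 116 mm, Ī = 435 456 mm⁴.
Bottom flange (beyond web): 72 × 14, A = 1 008 mm², x = 36 mm, Ī = 435 456 mm⁴.
Centroid: x̄ = ΣA·x / ΣA = 76 mm.
Transfer each piece to the centroidal y-axis using Ī + A·d² with d = x − 76:
  web: d = 0 mm → contributes +5 973 mm⁴
  top flange (beyond web): d = 40 mm → contributes +2 048 256 mm⁴
  bottom flange (beyond web): d = -40 mm → contributes +2 048 256 mm⁴
Total I = 4 102 485 mm⁴.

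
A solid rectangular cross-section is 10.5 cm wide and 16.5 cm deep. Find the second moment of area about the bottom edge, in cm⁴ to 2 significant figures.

I_base ≈ 1.6 × 10⁴ cm⁴

The section: 10.5 × 16.5, A = 173.3 cm², y = 8.25 cm, Ī = 3 931 cm⁴.
Transfer it to the base of the section using Ī + A·d² with d = y − 0:
  the section: d = 8.25 cm → contributes +15 722 cm⁴
Total I = 15 722 cm⁴.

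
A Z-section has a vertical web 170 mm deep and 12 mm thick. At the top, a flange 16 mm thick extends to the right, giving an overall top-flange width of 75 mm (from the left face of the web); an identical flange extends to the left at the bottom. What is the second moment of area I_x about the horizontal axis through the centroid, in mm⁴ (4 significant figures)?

I_x ≈ 1.691 × 10⁷ mm⁴

Decompose the section into non-overlapping parts with the origin at the bottom-left of its bounding rectangle.
Web: 12 × 170, A = 2 040 mm², y = 85 mm, Ī = 4 913 000 mm⁴.
Top flange (beyond web): 63 × 16, A = 1 008 mm², y = 162 mm, Ī = 21 504 mm⁴.
Bottom flange (beyond web): 63 × 16, A = 1 008 mm², y = 8 mm, Ī = 21 504 mm⁴.
Centroid: ȳ = ΣA·y / ΣA = 85 mm.
Transfer each piece to the horizontal axis through the centroid using Ī + A·d² with d = y − 85:
  web: d = 0 mm → contributes +4 913 000 mm⁴
  top flange (beyond web): d = 77 mm → contributes +5 997 936 mm⁴
  bottom flange (beyond web): d = -77 mm → contributes +5 997 936 mm⁴
Total I = 16 908 872 mm⁴.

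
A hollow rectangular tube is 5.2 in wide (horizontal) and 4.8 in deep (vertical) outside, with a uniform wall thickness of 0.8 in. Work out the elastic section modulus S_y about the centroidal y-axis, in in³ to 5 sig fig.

S_y ≈ 16.847 in³

Split into non-overlapping primitives; take the origin at the lower-left of the bounding box.
Outer rectangle: 5.2 × 4.8, A = 24.96 in², x = 2.6 in, Ī = 56.2432 in⁴.
Inner void (subtracted): 3.6 × 3.2, A = 11.52 in², x = 2.6 in, Ī = 12.4416 in⁴.
By symmetry the centroid is at mid-width, x̄ = 2.6 in.
All pieces are centred on the centroidal y-axis, so I = ΣĪ (holes subtracted) = 43.8016 in⁴.
Extreme fibre distance c = 2.6 in; S = I/c = 16.84677 in³.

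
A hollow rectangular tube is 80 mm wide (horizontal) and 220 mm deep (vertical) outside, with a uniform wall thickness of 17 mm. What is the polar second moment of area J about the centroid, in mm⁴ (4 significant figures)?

Treat the section as a set of non-overlapping primitives; coordinates are from the bounding-box lower-left.
Outer rectangle: 80 × 220, A = 17 600 mm², y = 110 mm, Ī = 70 986 667 mm⁴.
Inner void (subtracted): 46 × 186, A = 8 556 mm², y = 110 mm, Ī = 24 666 948 mm⁴.
By symmetry the centroid is at mid-height, ȳ = 110 mm.
All pieces are centred on the centroidal x-axis, so I = ΣĪ (holes subtracted) = 46 319 719 mm⁴.
Repeating about the centroidal y-axis gives I_y = 7 877 959 mm⁴.
Polar second moment: J = I_x + I_y = 54 197 677 mm⁴.

J ≈ 5.420 × 10⁷ mm⁴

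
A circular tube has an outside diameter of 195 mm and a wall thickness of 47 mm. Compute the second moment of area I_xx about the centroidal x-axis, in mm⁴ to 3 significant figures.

Split into non-overlapping primitives; take the origin at the lower-left of the bounding box.
Outer circle: ⌀195, A = 29 865 mm², y = 97.5 mm, Ī = 70 975 481 mm⁴.
Bore (subtracted): ⌀101, A = 8011.8 mm², y = 97.5 mm, Ī = 5 108 053 mm⁴.
By symmetry the centroid is at mid-height, ȳ = 97.5 mm.
All pieces are centred on the centroidal x-axis, so I = ΣĪ (holes subtracted) = 65 867 428 mm⁴.

I_xx ≈ 6.59 × 10⁷ mm⁴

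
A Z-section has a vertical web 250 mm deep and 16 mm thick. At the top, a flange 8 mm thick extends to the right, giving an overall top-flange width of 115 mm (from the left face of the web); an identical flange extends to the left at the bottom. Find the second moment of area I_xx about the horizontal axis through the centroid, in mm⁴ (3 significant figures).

Decompose the section into non-overlapping parts with the origin at the bottom-left of its bounding rectangle.
Web: 16 × 250, A = 4 000 mm², y = 125 mm, Ī = 20 833 333 mm⁴.
Top flange (beyond web): 99 × 8, A = 792 mm², y = 246 mm, Ī = 4 224 mm⁴.
Bottom flange (beyond web): 99 × 8, A = 792 mm², y = 4 mm, Ī = 4 224 mm⁴.
Centroid: ȳ = ΣA·y / ΣA = 125 mm.
Transfer each piece to the horizontal axis through the centroid using Ī + A·d² with d = y − 125:
  web: d = 0 mm → contributes +20 833 333 mm⁴
  top flange (beyond web): d = 121 mm → contributes +11 599 896 mm⁴
  bottom flange (beyond web): d = -121 mm → contributes +11 599 896 mm⁴
Total I = 44 033 125 mm⁴.

I_xx ≈ 4.40 × 10⁷ mm⁴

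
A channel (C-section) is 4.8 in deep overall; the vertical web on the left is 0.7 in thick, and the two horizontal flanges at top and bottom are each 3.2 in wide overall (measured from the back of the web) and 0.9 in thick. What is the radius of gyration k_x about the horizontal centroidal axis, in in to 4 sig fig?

k_x ≈ 1.743 in

Decompose the section into non-overlapping parts with the origin at the bottom-left of its bounding rectangle.
Web: 0.7 × 4.8, A = 3.36 in², y = 2.4 in, Ī = 6.4512 in⁴.
Top flange (beyond web): 2.5 × 0.9, A = 2.25 in², y = 4.35 in, Ī = 0.151875 in⁴.
Bottom flange (beyond web): 2.5 × 0.9, A = 2.25 in², y = 0.45 in, Ī = 0.151875 in⁴.
By symmetry the centroid is at mid-height, ȳ = 2.4 in.
Transfer each piece to the horizontal centroidal axis using Ī + A·d² with d = y − 2.4:
  web: d = 0 in → contributes +6.4512 in⁴
  top flange (beyond web): d = 1.95 in → contributes +8.7075 in⁴
  bottom flange (beyond web): d = -1.95 in → contributes +8.7075 in⁴
Total I = 23.8662 in⁴.
Radius of gyration: k = √(I/A) = √(23.8662 / 7.86) = 1.74253 in.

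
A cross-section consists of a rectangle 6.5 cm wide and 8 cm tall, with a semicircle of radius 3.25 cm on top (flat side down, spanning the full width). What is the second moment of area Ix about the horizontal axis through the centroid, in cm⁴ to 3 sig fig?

Ix ≈ 654 cm⁴

Decompose the section into non-overlapping parts with the origin at the bottom-left of its bounding rectangle.
Rectangular body: 6.5 × 8, A = 52 cm², y = 4 cm, Ī = 277.33 cm⁴.
Semicircular cap: semicircle r = 3.25, A = 16.592 cm², y = 9.3793 cm, Ī = 12.245 cm⁴.
Centroid: ȳ = ΣA·y / ΣA = 5.3012 cm.
Transfer each piece to the horizontal axis through the centroid using Ī + A·d² with d = y − 5.3012:
  rectangular body: d = -1.3012 cm → contributes +365.38 cm⁴
  semicircular cap: d = 4.0781 cm → contributes +288.18 cm⁴
Total I = 653.56 cm⁴.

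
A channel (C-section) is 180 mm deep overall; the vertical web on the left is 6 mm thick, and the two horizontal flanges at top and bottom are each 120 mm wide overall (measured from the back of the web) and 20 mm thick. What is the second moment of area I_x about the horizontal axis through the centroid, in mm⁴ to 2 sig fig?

I_x ≈ 3.2 × 10⁷ mm⁴

Treat the section as a set of non-overlapping primitives; coordinates are from the bounding-box lower-left.
Web: 6 × 180, A = 1 080 mm², y = 90 mm, Ī = 2 916 000 mm⁴.
Top flange (beyond web): 114 × 20, A = 2 280 mm², y = 170 mm, Ī = 76 000 mm⁴.
Bottom flange (beyond web): 114 × 20, A = 2 280 mm², y = 10 mm, Ī = 76 000 mm⁴.
By symmetry the centroid is at mid-height, ȳ = 90 mm.
Transfer each piece to the horizontal axis through the centroid using Ī + A·d² with d = y − 90:
  web: d = 0 mm → contributes +2 916 000 mm⁴
  top flange (beyond web): d = 80 mm → contributes +14 668 000 mm⁴
  bottom flange (beyond web): d = -80 mm → contributes +14 668 000 mm⁴
Total I = 32 252 000 mm⁴.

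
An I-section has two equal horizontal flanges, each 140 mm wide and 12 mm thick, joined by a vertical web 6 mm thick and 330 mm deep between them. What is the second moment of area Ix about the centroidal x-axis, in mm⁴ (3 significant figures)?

Decompose the section into non-overlapping parts with the origin at the bottom-left of its bounding rectangle.
Bottom flange: 140 × 12, A = 1 680 mm², y = 6 mm, Ī = 20 160 mm⁴.
Web: 6 × 330, A = 1 980 mm², y = 177 mm, Ī = 17 968 500 mm⁴.
Top flange: 140 × 12, A = 1 680 mm², y = 348 mm, Ī = 20 160 mm⁴.
By symmetry the centroid is at mid-height, ȳ = 177 mm.
Transfer each piece to the centroidal x-axis using Ī + A·d² with d = y − 177:
  bottom flange: d = -171 mm → contributes +49 145 040 mm⁴
  web: d = 0 mm → contributes +17 968 500 mm⁴
  top flange: d = 171 mm → contributes +49 145 040 mm⁴
Total I = 116 258 580 mm⁴.

Ix ≈ 1.16 × 10⁸ mm⁴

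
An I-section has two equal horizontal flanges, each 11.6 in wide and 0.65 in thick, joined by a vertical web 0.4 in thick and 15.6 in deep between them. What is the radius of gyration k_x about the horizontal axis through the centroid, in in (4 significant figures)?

Treat the section as a set of non-overlapping primitives; coordinates are from the bounding-box lower-left.
Bottom flange: 11.6 × 0.65, A = 7.54 in², y = 0.325 in, Ī = 0.265471 in⁴.
Web: 0.4 × 15.6, A = 6.24 in², y = 8.45 in, Ī = 126.547 in⁴.
Top flange: 11.6 × 0.65, A = 7.54 in², y = 16.575 in, Ī = 0.265471 in⁴.
By symmetry the centroid is at mid-height, ȳ = 8.45 in.
Transfer each piece to the horizontal axis through the centroid using Ī + A·d² with d = y − 8.45:
  bottom flange: d = -8.125 in → contributes +498.023 in⁴
  web: d = 0 in → contributes +126.547 in⁴
  top flange: d = 8.125 in → contributes +498.023 in⁴
Total I = 1122.59 in⁴.
Radius of gyration: k = √(I/A) = √(1122.59 / 21.32) = 7.25634 in.

k_x ≈ 7.256 in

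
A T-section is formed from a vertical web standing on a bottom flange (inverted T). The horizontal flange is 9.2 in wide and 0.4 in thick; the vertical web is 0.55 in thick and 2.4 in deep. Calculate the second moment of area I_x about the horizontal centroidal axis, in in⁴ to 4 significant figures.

Split into non-overlapping primitives; take the origin at the lower-left of the bounding box.
Flange: 9.2 × 0.4, A = 3.68 in², y = 0.2 in, Ī = 0.0490667 in⁴.
Web: 0.55 × 2.4, A = 1.32 in², y = 1.6 in, Ī = 0.6336 in⁴.
Centroid: ȳ = ΣA·y / ΣA = 0.5696 in.
Transfer each piece to the horizontal centroidal axis using Ī + A·d² with d = y − 0.5696:
  flange: d = -0.3696 in → contributes +0.55177 in⁴
  web: d = 1.0304 in → contributes +2.03508 in⁴
Total I = 2.58685 in⁴.

I_x ≈ 2.587 in⁴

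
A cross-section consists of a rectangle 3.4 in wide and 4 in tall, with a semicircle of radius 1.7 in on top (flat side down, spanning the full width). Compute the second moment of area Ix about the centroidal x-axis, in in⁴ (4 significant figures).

Ix ≈ 44.26 in⁴

Split into non-overlapping primitives; take the origin at the lower-left of the bounding box.
Rectangular body: 3.4 × 4, A = 13.6 in², y = 2 in, Ī = 18.1333 in⁴.
Semicircular cap: semicircle r = 1.7, A = 4.5396 in², y = 4.7215 in, Ī = 0.916701 in⁴.
Centroid: ȳ = ΣA·y / ΣA = 2.68108 in.
Transfer each piece to the centroidal x-axis using Ī + A·d² with d = y − 2.68108:
  rectangular body: d = -0.681081 in → contributes +24.442 in⁴
  semicircular cap: d = 2.04042 in → contributes +19.8165 in⁴
Total I = 44.2585 in⁴.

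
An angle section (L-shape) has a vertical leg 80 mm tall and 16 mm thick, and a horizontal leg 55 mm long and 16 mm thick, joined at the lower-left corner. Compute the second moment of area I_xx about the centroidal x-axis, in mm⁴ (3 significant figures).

Decompose the section into non-overlapping parts with the origin at the bottom-left of its bounding rectangle.
Vertical leg: 16 × 80, A = 1 280 mm², y = 40 mm, Ī = 682 667 mm⁴.
Horizontal leg (remainder): 39 × 16, A = 624 mm², y = 8 mm, Ī = 13 312 mm⁴.
Centroid: ȳ = ΣA·y / ΣA = 29.513 mm.
Transfer each piece to the centroidal x-axis using Ī + A·d² with d = y − 29.513:
  vertical leg: d = 10.487 mm → contributes +823 448 mm⁴
  horizontal leg (remainder): d = -21.513 mm → contributes +302 094 mm⁴
Total I = 1 125 542 mm⁴.

I_xx ≈ 1.13 × 10⁶ mm⁴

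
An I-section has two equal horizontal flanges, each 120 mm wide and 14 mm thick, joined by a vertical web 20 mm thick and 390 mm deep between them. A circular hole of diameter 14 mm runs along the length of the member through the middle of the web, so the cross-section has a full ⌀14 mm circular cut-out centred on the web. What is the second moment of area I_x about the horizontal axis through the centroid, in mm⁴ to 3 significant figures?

Decompose the section into non-overlapping parts with the origin at the bottom-left of its bounding rectangle.
Bottom flange: 120 × 14, A = 1 680 mm², y = 7 mm, Ī = 27 440 mm⁴.
Web: 20 × 390, A = 7 800 mm², y = 209 mm, Ī = 98 865 000 mm⁴.
Top flange: 120 × 14, A = 1 680 mm², y = 411 mm, Ī = 27 440 mm⁴.
Hole (subtracted): ⌀14, A = 153.94 mm², y = 209 mm, Ī = 1885.7 mm⁴.
By symmetry the centroid is at mid-height, ȳ = 209 mm.
Transfer each piece to the horizontal axis through the centroid using Ī + A·d² with d = y − 209:
  bottom flange: d = -202 mm → contributes +68 578 160 mm⁴
  web: d = 0 mm → contributes +98 865 000 mm⁴
  top flange: d = 202 mm → contributes +68 578 160 mm⁴
  hole: d = 0 mm → contributes −1885.7 mm⁴
Total I = 236 019 434 mm⁴.

I_x ≈ 2.36 × 10⁸ mm⁴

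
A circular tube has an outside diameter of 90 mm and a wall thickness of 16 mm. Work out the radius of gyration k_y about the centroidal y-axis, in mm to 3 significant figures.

Break the section into simple shapes (no overlaps), measuring from the bottom-left corner of the bounding box.
Outer circle: ⌀90, A = 6361.7 mm², x = 45 mm, Ī = 3 220 623 mm⁴.
Bore (subtracted): ⌀58, A = 2642.1 mm², x = 45 mm, Ī = 555 497 mm⁴.
By symmetry the centroid is at mid-width, x̄ = 45 mm.
All pieces are centred on the centroidal y-axis, so I = ΣĪ (holes subtracted) = 2 665 126 mm⁴.
Radius of gyration: k = √(I/A) = √(2 665 126 / 3719.6) = 26.768 mm.

k_y ≈ 26.8 mm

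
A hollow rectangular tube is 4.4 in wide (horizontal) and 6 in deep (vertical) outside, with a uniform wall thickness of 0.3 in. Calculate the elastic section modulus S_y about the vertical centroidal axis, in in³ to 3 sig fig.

Split into non-overlapping primitives; take the origin at the lower-left of the bounding box.
Outer rectangle: 4.4 × 6, A = 26.4 in², x = 2.2 in, Ī = 42.592 in⁴.
Inner void (subtracted): 3.8 × 5.4, A = 20.52 in², x = 2.2 in, Ī = 24.692 in⁴.
By symmetry the centroid is at mid-width, x̄ = 2.2 in.
All pieces are centred on the vertical centroidal axis, so I = ΣĪ (holes subtracted) = 17.9 in⁴.
Extreme fibre distance c = 2.2 in; S = I/c = 8.1362 in³.

S_y ≈ 8.14 in³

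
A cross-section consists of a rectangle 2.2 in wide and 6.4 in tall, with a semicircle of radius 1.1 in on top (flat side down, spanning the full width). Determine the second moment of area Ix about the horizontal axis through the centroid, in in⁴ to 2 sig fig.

Split into non-overlapping primitives; take the origin at the lower-left of the bounding box.
Rectangular body: 2.2 × 6.4, A = 14.08 in², y = 3.2 in, Ī = 48.06 in⁴.
Semicircular cap: semicircle r = 1.1, A = 1.901 in², y = 6.867 in, Ī = 0.1607 in⁴.
Centroid: ȳ = ΣA·y / ΣA = 3.636 in.
Transfer each piece to the horizontal axis through the centroid using Ī + A·d² with d = y − 3.636:
  rectangular body: d = -0.4361 in → contributes +50.74 in⁴
  semicircular cap: d = 3.231 in → contributes +20 in⁴
Total I = 70.74 in⁴.

Ix ≈ 71 in⁴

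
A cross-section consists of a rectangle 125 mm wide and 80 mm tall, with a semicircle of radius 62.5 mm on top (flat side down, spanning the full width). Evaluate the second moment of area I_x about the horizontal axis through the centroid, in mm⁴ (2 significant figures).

I_x ≈ 2.4 × 10⁷ mm⁴

Decompose the section into non-overlapping parts with the origin at the bottom-left of its bounding rectangle.
Rectangular body: 125 × 80, A = 10 000 mm², y = 40 mm, Ī = 5 333 333 mm⁴.
Semicircular cap: semicircle r = 62.5, A = 6 136 mm², y = 106.5 mm, Ī = 1 674 758 mm⁴.
Centroid: ȳ = ΣA·y / ΣA = 65.3 mm.
Transfer each piece to the horizontal axis through the centroid using Ī + A·d² with d = y − 65.3:
  rectangular body: d = -25.3 mm → contributes +11 732 932 mm⁴
  semicircular cap: d = 41.23 mm → contributes +12 104 482 mm⁴
Total I = 23 837 414 mm⁴.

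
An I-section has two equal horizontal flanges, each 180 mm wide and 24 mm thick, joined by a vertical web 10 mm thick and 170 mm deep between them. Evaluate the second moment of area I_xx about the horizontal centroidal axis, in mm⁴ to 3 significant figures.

Decompose the section into non-overlapping parts with the origin at the bottom-left of its bounding rectangle.
Bottom flange: 180 × 24, A = 4 320 mm², y = 12 mm, Ī = 207 360 mm⁴.
Web: 10 × 170, A = 1 700 mm², y = 109 mm, Ī = 4 094 167 mm⁴.
Top flange: 180 × 24, A = 4 320 mm², y = 206 mm, Ī = 207 360 mm⁴.
By symmetry the centroid is at mid-height, ȳ = 109 mm.
Transfer each piece to the horizontal centroidal axis using Ī + A·d² with d = y − 109:
  bottom flange: d = -97 mm → contributes +40 854 240 mm⁴
  web: d = 0 mm → contributes +4 094 167 mm⁴
  top flange: d = 97 mm → contributes +40 854 240 mm⁴
Total I = 85 802 647 mm⁴.

I_xx ≈ 8.58 × 10⁷ mm⁴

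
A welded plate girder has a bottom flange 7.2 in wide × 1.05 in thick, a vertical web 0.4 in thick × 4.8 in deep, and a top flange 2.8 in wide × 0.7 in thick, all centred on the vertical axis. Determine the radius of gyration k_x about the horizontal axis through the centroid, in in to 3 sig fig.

k_x ≈ 2.28 in

Decompose the section into non-overlapping parts with the origin at the bottom-left of its bounding rectangle.
Bottom plate: 7.2 × 1.05, A = 7.56 in², y = 0.525 in, Ī = 0.69458 in⁴.
Web plate: 0.4 × 4.8, A = 1.92 in², y = 3.45 in, Ī = 3.6864 in⁴.
Top plate: 2.8 × 0.7, A = 1.96 in², y = 6.2 in, Ī = 0.080033 in⁴.
Centroid: ȳ = ΣA·y / ΣA = 1.9882 in.
Transfer each piece to the horizontal axis through the centroid using Ī + A·d² with d = y − 1.9882:
  bottom plate: d = -1.4632 in → contributes +16.88 in⁴
  web plate: d = 1.4618 in → contributes +7.7892 in⁴
  top plate: d = 4.2118 in → contributes +34.849 in⁴
Total I = 59.518 in⁴.
Radius of gyration: k = √(I/A) = √(59.518 / 11.44) = 2.2809 in.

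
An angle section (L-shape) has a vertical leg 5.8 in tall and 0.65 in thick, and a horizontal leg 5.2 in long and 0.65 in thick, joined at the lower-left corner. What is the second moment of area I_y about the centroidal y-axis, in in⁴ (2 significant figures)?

Break the section into simple shapes (no overlaps), measuring from the bottom-left corner of the bounding box.
Vertical leg: 0.65 × 5.8, A = 3.77 in², x = 0.325 in, Ī = 0.1327 in⁴.
Horizontal leg (remainder): 4.55 × 0.65, A = 2.958 in², x = 2.925 in, Ī = 5.102 in⁴.
Centroid: x̄ = ΣA·x / ΣA = 1.468 in.
Transfer each piece to the centroidal y-axis using Ī + A·d² with d = x − 1.468:
  vertical leg: d = -1.143 in → contributes +5.058 in⁴
  horizontal leg (remainder): d = 1.457 in → contributes +11.38 in⁴
Total I = 16.44 in⁴.

I_y ≈ 16 in⁴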